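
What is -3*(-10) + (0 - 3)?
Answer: 27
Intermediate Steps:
-3*(-10) + (0 - 3) = 30 - 3 = 27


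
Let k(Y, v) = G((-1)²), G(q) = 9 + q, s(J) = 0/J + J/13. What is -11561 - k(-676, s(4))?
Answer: -11571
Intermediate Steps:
s(J) = J/13 (s(J) = 0 + J*(1/13) = 0 + J/13 = J/13)
k(Y, v) = 10 (k(Y, v) = 9 + (-1)² = 9 + 1 = 10)
-11561 - k(-676, s(4)) = -11561 - 1*10 = -11561 - 10 = -11571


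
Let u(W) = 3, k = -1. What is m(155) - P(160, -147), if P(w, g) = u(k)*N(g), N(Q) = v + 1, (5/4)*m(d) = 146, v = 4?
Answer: 509/5 ≈ 101.80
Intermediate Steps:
m(d) = 584/5 (m(d) = (⅘)*146 = 584/5)
N(Q) = 5 (N(Q) = 4 + 1 = 5)
P(w, g) = 15 (P(w, g) = 3*5 = 15)
m(155) - P(160, -147) = 584/5 - 1*15 = 584/5 - 15 = 509/5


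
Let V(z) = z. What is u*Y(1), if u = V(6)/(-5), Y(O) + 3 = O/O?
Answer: 12/5 ≈ 2.4000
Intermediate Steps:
Y(O) = -2 (Y(O) = -3 + O/O = -3 + 1 = -2)
u = -6/5 (u = 6/(-5) = 6*(-⅕) = -6/5 ≈ -1.2000)
u*Y(1) = -6/5*(-2) = 12/5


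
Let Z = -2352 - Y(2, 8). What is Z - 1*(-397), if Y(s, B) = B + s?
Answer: -1965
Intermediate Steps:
Z = -2362 (Z = -2352 - (8 + 2) = -2352 - 1*10 = -2352 - 10 = -2362)
Z - 1*(-397) = -2362 - 1*(-397) = -2362 + 397 = -1965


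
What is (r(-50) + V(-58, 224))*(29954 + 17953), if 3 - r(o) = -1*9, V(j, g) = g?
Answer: 11306052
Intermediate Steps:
r(o) = 12 (r(o) = 3 - (-1)*9 = 3 - 1*(-9) = 3 + 9 = 12)
(r(-50) + V(-58, 224))*(29954 + 17953) = (12 + 224)*(29954 + 17953) = 236*47907 = 11306052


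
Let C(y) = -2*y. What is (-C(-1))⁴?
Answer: 16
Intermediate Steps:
(-C(-1))⁴ = (-(-2)*(-1))⁴ = (-1*2)⁴ = (-2)⁴ = 16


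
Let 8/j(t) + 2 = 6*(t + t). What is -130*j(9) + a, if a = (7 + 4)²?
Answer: 5893/53 ≈ 111.19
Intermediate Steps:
j(t) = 8/(-2 + 12*t) (j(t) = 8/(-2 + 6*(t + t)) = 8/(-2 + 6*(2*t)) = 8/(-2 + 12*t))
a = 121 (a = 11² = 121)
-130*j(9) + a = -520/(-1 + 6*9) + 121 = -520/(-1 + 54) + 121 = -520/53 + 121 = 5893/53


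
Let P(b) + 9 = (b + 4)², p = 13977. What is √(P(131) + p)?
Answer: 21*√73 ≈ 179.42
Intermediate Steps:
P(b) = -9 + (4 + b)² (P(b) = -9 + (b + 4)² = -9 + (4 + b)²)
√(P(131) + p) = √((-9 + (4 + 131)²) + 13977) = √((-9 + 135²) + 13977) = √((-9 + 18225) + 13977) = √(18216 + 13977) = √32193 = 21*√73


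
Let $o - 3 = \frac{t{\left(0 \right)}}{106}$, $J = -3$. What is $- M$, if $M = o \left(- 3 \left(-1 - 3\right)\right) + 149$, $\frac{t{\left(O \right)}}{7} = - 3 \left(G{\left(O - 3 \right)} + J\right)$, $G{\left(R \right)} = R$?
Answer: $- \frac{10561}{53} \approx -199.26$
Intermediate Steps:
$t{\left(O \right)} = 126 - 21 O$ ($t{\left(O \right)} = 7 \left(- 3 \left(\left(O - 3\right) - 3\right)\right) = 7 \left(- 3 \left(\left(-3 + O\right) - 3\right)\right) = 7 \left(- 3 \left(-6 + O\right)\right) = 7 \left(18 - 3 O\right) = 126 - 21 O$)
$o = \frac{222}{53}$ ($o = 3 + \frac{126 - 0}{106} = 3 + \left(126 + 0\right) \frac{1}{106} = 3 + 126 \cdot \frac{1}{106} = 3 + \frac{63}{53} = \frac{222}{53} \approx 4.1887$)
$M = \frac{10561}{53}$ ($M = \frac{222 \left(- 3 \left(-1 - 3\right)\right)}{53} + 149 = \frac{222 \left(\left(-3\right) \left(-4\right)\right)}{53} + 149 = \frac{222}{53} \cdot 12 + 149 = \frac{2664}{53} + 149 = \frac{10561}{53} \approx 199.26$)
$- M = \left(-1\right) \frac{10561}{53} = - \frac{10561}{53}$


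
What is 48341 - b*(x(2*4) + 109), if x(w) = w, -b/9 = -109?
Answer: -66436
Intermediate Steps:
b = 981 (b = -9*(-109) = 981)
48341 - b*(x(2*4) + 109) = 48341 - 981*(2*4 + 109) = 48341 - 981*(8 + 109) = 48341 - 981*117 = 48341 - 1*114777 = 48341 - 114777 = -66436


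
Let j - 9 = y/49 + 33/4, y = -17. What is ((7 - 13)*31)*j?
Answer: -308109/98 ≈ -3144.0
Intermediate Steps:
j = 3313/196 (j = 9 + (-17/49 + 33/4) = 9 + 1549/196 = 3313/196 ≈ 16.903)
((7 - 13)*31)*j = ((7 - 13)*31)*(3313/196) = -6*31*(3313/196) = -186*3313/196 = -308109/98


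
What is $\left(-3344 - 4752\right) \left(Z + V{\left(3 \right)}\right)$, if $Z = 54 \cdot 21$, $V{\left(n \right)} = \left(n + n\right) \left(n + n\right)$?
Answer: $-9472320$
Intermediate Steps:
$V{\left(n \right)} = 4 n^{2}$ ($V{\left(n \right)} = 2 n 2 n = 4 n^{2}$)
$Z = 1134$
$\left(-3344 - 4752\right) \left(Z + V{\left(3 \right)}\right) = \left(-3344 - 4752\right) \left(1134 + 4 \cdot 3^{2}\right) = - 8096 \left(1134 + 4 \cdot 9\right) = - 8096 \left(1134 + 36\right) = \left(-8096\right) 1170 = -9472320$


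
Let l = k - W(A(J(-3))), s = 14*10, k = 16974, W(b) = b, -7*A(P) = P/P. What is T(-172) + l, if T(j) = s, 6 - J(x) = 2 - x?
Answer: 119799/7 ≈ 17114.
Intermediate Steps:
J(x) = 4 + x (J(x) = 6 - (2 - x) = 6 + (-2 + x) = 4 + x)
A(P) = -1/7 (A(P) = -P/(7*P) = -1/7*1 = -1/7)
s = 140
T(j) = 140
l = 118819/7 (l = 16974 - 1*(-1/7) = 16974 + 1/7 = 118819/7 ≈ 16974.)
T(-172) + l = 140 + 118819/7 = 119799/7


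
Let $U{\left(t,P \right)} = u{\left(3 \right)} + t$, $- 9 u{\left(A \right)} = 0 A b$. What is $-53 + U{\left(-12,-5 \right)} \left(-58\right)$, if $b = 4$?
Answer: $643$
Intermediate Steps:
$u{\left(A \right)} = 0$ ($u{\left(A \right)} = - \frac{0 A 4}{9} = - \frac{0 \cdot 4}{9} = \left(- \frac{1}{9}\right) 0 = 0$)
$U{\left(t,P \right)} = t$ ($U{\left(t,P \right)} = 0 + t = t$)
$-53 + U{\left(-12,-5 \right)} \left(-58\right) = -53 - -696 = -53 + 696 = 643$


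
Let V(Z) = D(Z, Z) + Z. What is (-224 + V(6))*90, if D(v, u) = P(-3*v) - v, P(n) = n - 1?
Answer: -21870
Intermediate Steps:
P(n) = -1 + n
D(v, u) = -1 - 4*v (D(v, u) = (-1 - 3*v) - v = -1 - 4*v)
V(Z) = -1 - 3*Z (V(Z) = (-1 - 4*Z) + Z = -1 - 3*Z)
(-224 + V(6))*90 = (-224 + (-1 - 3*6))*90 = (-224 + (-1 - 18))*90 = (-224 - 19)*90 = -243*90 = -21870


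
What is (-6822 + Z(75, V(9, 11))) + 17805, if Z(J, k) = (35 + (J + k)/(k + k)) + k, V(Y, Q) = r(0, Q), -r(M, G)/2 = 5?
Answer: 44019/4 ≈ 11005.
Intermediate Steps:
r(M, G) = -10 (r(M, G) = -2*5 = -10)
V(Y, Q) = -10
Z(J, k) = 35 + k + (J + k)/(2*k) (Z(J, k) = (35 + (J + k)/((2*k))) + k = (35 + (J + k)*(1/(2*k))) + k = (35 + (J + k)/(2*k)) + k = 35 + k + (J + k)/(2*k))
(-6822 + Z(75, V(9, 11))) + 17805 = (-6822 + (71/2 - 10 + (½)*75/(-10))) + 17805 = (-6822 + (71/2 - 10 + (½)*75*(-⅒))) + 17805 = (-6822 + (71/2 - 10 - 15/4)) + 17805 = (-6822 + 87/4) + 17805 = -27201/4 + 17805 = 44019/4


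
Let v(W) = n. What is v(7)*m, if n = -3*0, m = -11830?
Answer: 0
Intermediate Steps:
n = 0
v(W) = 0
v(7)*m = 0*(-11830) = 0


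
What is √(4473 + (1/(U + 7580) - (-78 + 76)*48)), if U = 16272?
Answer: √649846481807/11926 ≈ 67.594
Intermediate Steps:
√(4473 + (1/(U + 7580) - (-78 + 76)*48)) = √(4473 + (1/(16272 + 7580) - (-78 + 76)*48)) = √(4473 + (1/23852 - (-2)*48)) = √(4473 + (1/23852 - 1*(-96))) = √(4473 + (1/23852 + 96)) = √(4473 + 2289793/23852) = √(108979789/23852) = √649846481807/11926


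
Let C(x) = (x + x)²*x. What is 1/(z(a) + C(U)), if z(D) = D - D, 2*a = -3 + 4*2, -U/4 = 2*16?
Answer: -1/8388608 ≈ -1.1921e-7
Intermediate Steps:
U = -128 (U = -8*16 = -4*32 = -128)
C(x) = 4*x³ (C(x) = (2*x)²*x = (4*x²)*x = 4*x³)
a = 5/2 (a = (-3 + 4*2)/2 = (-3 + 8)/2 = (½)*5 = 5/2 ≈ 2.5000)
z(D) = 0
1/(z(a) + C(U)) = 1/(0 + 4*(-128)³) = 1/(0 + 4*(-2097152)) = 1/(0 - 8388608) = 1/(-8388608) = -1/8388608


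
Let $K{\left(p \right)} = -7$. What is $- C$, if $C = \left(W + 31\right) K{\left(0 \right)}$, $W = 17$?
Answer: $336$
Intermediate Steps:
$C = -336$ ($C = \left(17 + 31\right) \left(-7\right) = 48 \left(-7\right) = -336$)
$- C = \left(-1\right) \left(-336\right) = 336$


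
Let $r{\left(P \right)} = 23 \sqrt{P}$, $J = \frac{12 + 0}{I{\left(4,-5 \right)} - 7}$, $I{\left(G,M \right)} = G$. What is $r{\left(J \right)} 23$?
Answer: $1058 i \approx 1058.0 i$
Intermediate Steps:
$J = -4$ ($J = \frac{12 + 0}{4 - 7} = \frac{12}{-3} = 12 \left(- \frac{1}{3}\right) = -4$)
$r{\left(J \right)} 23 = 23 \sqrt{-4} \cdot 23 = 23 \cdot 2 i 23 = 46 i 23 = 1058 i$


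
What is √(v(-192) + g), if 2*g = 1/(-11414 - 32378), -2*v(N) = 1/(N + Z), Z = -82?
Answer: √16317900942/2999752 ≈ 0.042584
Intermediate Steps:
v(N) = -1/(2*(-82 + N)) (v(N) = -1/(2*(N - 82)) = -1/(2*(-82 + N)))
g = -1/87584 (g = 1/(2*(-11414 - 32378)) = (½)/(-43792) = (½)*(-1/43792) = -1/87584 ≈ -1.1418e-5)
√(v(-192) + g) = √(-1/(-164 + 2*(-192)) - 1/87584) = √(-1/(-164 - 384) - 1/87584) = √(-1/(-548) - 1/87584) = √(-1*(-1/548) - 1/87584) = √(1/548 - 1/87584) = √(21759/11999008) = √16317900942/2999752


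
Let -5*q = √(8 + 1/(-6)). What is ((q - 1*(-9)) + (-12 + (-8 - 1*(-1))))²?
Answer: (300 + √282)²/900 ≈ 111.51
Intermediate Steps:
q = -√282/30 (q = -√(8 + 1/(-6))/5 = -√(8 - ⅙)/5 = -√282/30 ≈ -0.55976)
((q - 1*(-9)) + (-12 + (-8 - 1*(-1))))² = ((-√282/30 - 1*(-9)) + (-12 + (-8 - 1*(-1))))² = ((-√282/30 + 9) + (-12 + (-8 + 1)))² = ((9 - √282/30) + (-12 - 7))² = ((9 - √282/30) - 19)² = (-10 - √282/30)²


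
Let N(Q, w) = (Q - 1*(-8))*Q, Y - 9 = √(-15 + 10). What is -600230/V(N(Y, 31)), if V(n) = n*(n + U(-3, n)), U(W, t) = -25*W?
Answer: 300115*I/(7*(-2116*I + 689*√5)) ≈ -13.242 + 9.6413*I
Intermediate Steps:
Y = 9 + I*√5 (Y = 9 + √(-15 + 10) = 9 + √(-5) = 9 + I*√5 ≈ 9.0 + 2.2361*I)
N(Q, w) = Q*(8 + Q) (N(Q, w) = (Q + 8)*Q = (8 + Q)*Q = Q*(8 + Q))
V(n) = n*(75 + n) (V(n) = n*(n - 25*(-3)) = n*(n + 75) = n*(75 + n))
-600230/V(N(Y, 31)) = -600230*1/((8 + (9 + I*√5))*(9 + I*√5)*(75 + (9 + I*√5)*(8 + (9 + I*√5)))) = -600230*1/((9 + I*√5)*(17 + I*√5)*(75 + (9 + I*√5)*(17 + I*√5))) = -600230/((9 + I*√5)*(17 + I*√5)*(75 + (9 + I*√5)*(17 + I*√5)))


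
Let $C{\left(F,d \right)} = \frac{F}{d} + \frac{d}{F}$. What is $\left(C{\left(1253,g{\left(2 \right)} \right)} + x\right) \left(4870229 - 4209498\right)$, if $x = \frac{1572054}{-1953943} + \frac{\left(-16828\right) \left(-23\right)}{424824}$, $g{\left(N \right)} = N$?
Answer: $\frac{53827314568612836914722}{130011574616637} \approx 4.1402 \cdot 10^{8}$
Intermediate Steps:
$x = \frac{22103911499}{207520470258}$ ($x = 1572054 \left(- \frac{1}{1953943}\right) + 387044 \cdot \frac{1}{424824} = - \frac{1572054}{1953943} + \frac{96761}{106206} = \frac{22103911499}{207520470258} \approx 0.10651$)
$\left(C{\left(1253,g{\left(2 \right)} \right)} + x\right) \left(4870229 - 4209498\right) = \left(\left(\frac{1253}{2} + \frac{2}{1253}\right) + \frac{22103911499}{207520470258}\right) \left(4870229 - 4209498\right) = \left(\left(1253 \cdot \frac{1}{2} + 2 \cdot \frac{1}{1253}\right) + \frac{22103911499}{207520470258}\right) 660731 = \left(\left(\frac{1253}{2} + \frac{2}{1253}\right) + \frac{22103911499}{207520470258}\right) 660731 = \left(\frac{1570013}{2506} + \frac{22103911499}{207520470258}\right) 660731 = \frac{81466307118347462}{130011574616637} \cdot 660731 = \frac{53827314568612836914722}{130011574616637}$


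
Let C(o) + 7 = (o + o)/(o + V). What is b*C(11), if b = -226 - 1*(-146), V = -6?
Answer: 208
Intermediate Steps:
b = -80 (b = -226 + 146 = -80)
C(o) = -7 + 2*o/(-6 + o) (C(o) = -7 + (o + o)/(o - 6) = -7 + (2*o)/(-6 + o) = -7 + 2*o/(-6 + o))
b*C(11) = -80*(42 - 5*11)/(-6 + 11) = -80*(42 - 55)/5 = -16*(-13) = -80*(-13/5) = 208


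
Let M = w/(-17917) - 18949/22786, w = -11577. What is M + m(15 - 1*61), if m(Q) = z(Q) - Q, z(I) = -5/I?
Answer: 9374235538/204128381 ≈ 45.923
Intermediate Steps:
M = -75715711/408256762 (M = -11577/(-17917) - 18949/22786 = -11577*(-1/17917) - 18949*1/22786 = 11577/17917 - 18949/22786 = -75715711/408256762 ≈ -0.18546)
m(Q) = -Q - 5/Q (m(Q) = -5/Q - Q = -Q - 5/Q)
M + m(15 - 1*61) = -75715711/408256762 + (-(15 - 1*61) - 5/(15 - 1*61)) = -75715711/408256762 + (-(15 - 61) - 5/(15 - 61)) = -75715711/408256762 + (-1*(-46) - 5/(-46)) = -75715711/408256762 + (46 - 5*(-1/46)) = -75715711/408256762 + (46 + 5/46) = -75715711/408256762 + 2121/46 = 9374235538/204128381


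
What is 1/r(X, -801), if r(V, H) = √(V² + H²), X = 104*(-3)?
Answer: √82105/246315 ≈ 0.0011633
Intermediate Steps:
X = -312
r(V, H) = √(H² + V²)
1/r(X, -801) = 1/(√((-801)² + (-312)²)) = 1/(√(641601 + 97344)) = 1/(√738945) = 1/(3*√82105) = √82105/246315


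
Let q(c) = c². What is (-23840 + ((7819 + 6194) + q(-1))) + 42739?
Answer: 32913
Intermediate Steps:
(-23840 + ((7819 + 6194) + q(-1))) + 42739 = (-23840 + ((7819 + 6194) + (-1)²)) + 42739 = (-23840 + (14013 + 1)) + 42739 = (-23840 + 14014) + 42739 = -9826 + 42739 = 32913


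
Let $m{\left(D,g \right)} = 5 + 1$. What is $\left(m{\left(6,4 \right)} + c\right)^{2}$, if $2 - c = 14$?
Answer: $36$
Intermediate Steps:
$c = -12$ ($c = 2 - 14 = -12$)
$m{\left(D,g \right)} = 6$
$\left(m{\left(6,4 \right)} + c\right)^{2} = \left(6 - 12\right)^{2} = \left(-6\right)^{2} = 36$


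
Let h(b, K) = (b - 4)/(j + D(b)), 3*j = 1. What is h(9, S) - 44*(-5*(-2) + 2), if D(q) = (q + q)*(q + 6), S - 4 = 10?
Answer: -428193/811 ≈ -527.98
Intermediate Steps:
j = ⅓ (j = (⅓)*1 = ⅓ ≈ 0.33333)
S = 14 (S = 4 + 10 = 14)
D(q) = 2*q*(6 + q) (D(q) = (2*q)*(6 + q) = 2*q*(6 + q))
h(b, K) = (-4 + b)/(⅓ + 2*b*(6 + b)) (h(b, K) = (b - 4)/(⅓ + 2*b*(6 + b)) = (-4 + b)/(⅓ + 2*b*(6 + b)))
h(9, S) - 44*(-5*(-2) + 2) = 3*(-4 + 9)/(1 + 6*9*(6 + 9)) - 44*(-5*(-2) + 2) = 3*5/(1 + 6*9*15) - 44*(10 + 2) = 3*5/(1 + 810) - 44*12 = 3*5/811 - 528 = 3*(1/811)*5 - 528 = 15/811 - 528 = -428193/811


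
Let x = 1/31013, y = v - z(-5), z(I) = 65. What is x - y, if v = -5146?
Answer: 161608744/31013 ≈ 5211.0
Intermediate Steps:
y = -5211 (y = -5146 - 1*65 = -5146 - 65 = -5211)
x = 1/31013 ≈ 3.2245e-5
x - y = 1/31013 - 1*(-5211) = 1/31013 + 5211 = 161608744/31013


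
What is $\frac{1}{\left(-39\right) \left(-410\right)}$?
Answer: $\frac{1}{15990} \approx 6.2539 \cdot 10^{-5}$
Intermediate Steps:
$\frac{1}{\left(-39\right) \left(-410\right)} = \frac{1}{15990}$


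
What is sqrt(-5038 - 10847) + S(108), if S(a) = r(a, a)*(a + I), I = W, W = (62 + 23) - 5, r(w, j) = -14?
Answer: -2632 + 3*I*sqrt(1765) ≈ -2632.0 + 126.04*I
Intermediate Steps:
W = 80 (W = 85 - 5 = 80)
I = 80
S(a) = -1120 - 14*a (S(a) = -14*(a + 80) = -14*(80 + a) = -1120 - 14*a)
sqrt(-5038 - 10847) + S(108) = sqrt(-5038 - 10847) + (-1120 - 14*108) = sqrt(-15885) + (-1120 - 1512) = 3*I*sqrt(1765) - 2632 = -2632 + 3*I*sqrt(1765)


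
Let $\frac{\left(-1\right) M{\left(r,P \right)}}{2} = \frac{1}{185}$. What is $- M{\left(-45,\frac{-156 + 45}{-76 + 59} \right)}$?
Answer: $\frac{2}{185} \approx 0.010811$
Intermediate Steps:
$M{\left(r,P \right)} = - \frac{2}{185}$
$- M{\left(-45,\frac{-156 + 45}{-76 + 59} \right)} = \left(-1\right) \left(- \frac{2}{185}\right) = \frac{2}{185}$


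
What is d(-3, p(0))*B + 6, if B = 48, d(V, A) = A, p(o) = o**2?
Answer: 6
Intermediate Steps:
d(-3, p(0))*B + 6 = 0**2*48 + 6 = 0*48 + 6 = 0 + 6 = 6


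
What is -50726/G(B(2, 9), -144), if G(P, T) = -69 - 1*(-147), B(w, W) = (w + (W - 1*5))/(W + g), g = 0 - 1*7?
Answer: -1951/3 ≈ -650.33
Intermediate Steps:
g = -7 (g = 0 - 7 = -7)
B(w, W) = (-5 + W + w)/(-7 + W) (B(w, W) = (w + (W - 1*5))/(W - 7) = (w + (W - 5))/(-7 + W) = (w + (-5 + W))/(-7 + W) = (-5 + W + w)/(-7 + W))
G(P, T) = 78 (G(P, T) = -69 + 147 = 78)
-50726/G(B(2, 9), -144) = -50726/78 = -50726*1/78 = -1951/3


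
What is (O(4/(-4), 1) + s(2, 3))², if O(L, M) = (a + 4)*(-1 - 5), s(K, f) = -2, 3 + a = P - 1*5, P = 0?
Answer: 484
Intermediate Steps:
a = -8 (a = -3 + (0 - 1*5) = -3 + (0 - 5) = -3 - 5 = -8)
O(L, M) = 24 (O(L, M) = (-8 + 4)*(-1 - 5) = -4*(-6) = 24)
(O(4/(-4), 1) + s(2, 3))² = (24 - 2)² = 22² = 484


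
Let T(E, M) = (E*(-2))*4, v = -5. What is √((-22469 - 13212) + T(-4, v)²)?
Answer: I*√34657 ≈ 186.16*I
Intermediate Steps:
T(E, M) = -8*E (T(E, M) = -2*E*4 = -8*E)
√((-22469 - 13212) + T(-4, v)²) = √((-22469 - 13212) + (-8*(-4))²) = √(-35681 + 32²) = √(-35681 + 1024) = √(-34657) = I*√34657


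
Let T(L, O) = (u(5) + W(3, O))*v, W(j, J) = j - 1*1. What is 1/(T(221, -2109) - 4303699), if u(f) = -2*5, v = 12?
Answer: -1/4303795 ≈ -2.3235e-7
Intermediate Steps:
W(j, J) = -1 + j (W(j, J) = j - 1 = -1 + j)
u(f) = -10
T(L, O) = -96 (T(L, O) = (-10 + (-1 + 3))*12 = (-10 + 2)*12 = -8*12 = -96)
1/(T(221, -2109) - 4303699) = 1/(-96 - 4303699) = 1/(-4303795) = -1/4303795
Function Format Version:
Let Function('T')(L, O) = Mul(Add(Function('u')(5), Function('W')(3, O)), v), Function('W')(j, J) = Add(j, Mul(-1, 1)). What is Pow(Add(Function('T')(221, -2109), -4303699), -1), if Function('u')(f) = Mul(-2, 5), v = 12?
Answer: Rational(-1, 4303795) ≈ -2.3235e-7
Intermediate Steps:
Function('W')(j, J) = Add(-1, j) (Function('W')(j, J) = Add(j, -1) = Add(-1, j))
Function('u')(f) = -10
Function('T')(L, O) = -96 (Function('T')(L, O) = Mul(Add(-10, Add(-1, 3)), 12) = Mul(Add(-10, 2), 12) = Mul(-8, 12) = -96)
Pow(Add(Function('T')(221, -2109), -4303699), -1) = Pow(Add(-96, -4303699), -1) = Pow(-4303795, -1) = Rational(-1, 4303795)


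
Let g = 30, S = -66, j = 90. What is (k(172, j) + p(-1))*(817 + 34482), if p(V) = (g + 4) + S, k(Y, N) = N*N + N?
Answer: 287969242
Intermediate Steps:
k(Y, N) = N + N² (k(Y, N) = N² + N = N + N²)
p(V) = -32 (p(V) = (30 + 4) - 66 = 34 - 66 = -32)
(k(172, j) + p(-1))*(817 + 34482) = (90*(1 + 90) - 32)*(817 + 34482) = (90*91 - 32)*35299 = (8190 - 32)*35299 = 8158*35299 = 287969242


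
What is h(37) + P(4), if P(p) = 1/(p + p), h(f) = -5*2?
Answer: -79/8 ≈ -9.8750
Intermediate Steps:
h(f) = -10
P(p) = 1/(2*p)
h(37) + P(4) = -10 + (½)/4 = -10 + (½)*(¼) = -10 + ⅛ = -79/8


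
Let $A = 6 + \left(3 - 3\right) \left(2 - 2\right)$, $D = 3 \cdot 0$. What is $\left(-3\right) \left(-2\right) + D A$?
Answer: $6$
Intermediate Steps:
$D = 0$
$A = 6$ ($A = 6 + 0 \cdot 0 = 6 + 0 = 6$)
$\left(-3\right) \left(-2\right) + D A = \left(-3\right) \left(-2\right) + 0 \cdot 6 = 6 + 0 = 6$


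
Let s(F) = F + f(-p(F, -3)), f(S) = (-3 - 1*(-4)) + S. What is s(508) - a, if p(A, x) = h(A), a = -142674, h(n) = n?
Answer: 142675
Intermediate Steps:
p(A, x) = A
f(S) = 1 + S (f(S) = (-3 + 4) + S = 1 + S)
s(F) = 1 (s(F) = F + (1 - F) = 1)
s(508) - a = 1 - 1*(-142674) = 1 + 142674 = 142675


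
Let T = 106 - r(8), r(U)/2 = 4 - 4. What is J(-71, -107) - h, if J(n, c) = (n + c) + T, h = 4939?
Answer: -5011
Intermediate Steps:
r(U) = 0 (r(U) = 2*(4 - 4) = 2*0 = 0)
T = 106 (T = 106 - 1*0 = 106 + 0 = 106)
J(n, c) = 106 + c + n (J(n, c) = (n + c) + 106 = (c + n) + 106 = 106 + c + n)
J(-71, -107) - h = (106 - 107 - 71) - 1*4939 = -72 - 4939 = -5011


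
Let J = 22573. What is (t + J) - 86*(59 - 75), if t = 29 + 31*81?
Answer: 26489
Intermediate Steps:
t = 2540 (t = 29 + 2511 = 2540)
(t + J) - 86*(59 - 75) = (2540 + 22573) - 86*(59 - 75) = 25113 - 86*(-16) = 25113 + 1376 = 26489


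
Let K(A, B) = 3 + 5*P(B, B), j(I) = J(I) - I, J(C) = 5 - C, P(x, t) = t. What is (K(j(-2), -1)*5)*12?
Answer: -120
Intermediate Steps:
j(I) = 5 - 2*I (j(I) = (5 - I) - I = 5 - 2*I)
K(A, B) = 3 + 5*B
(K(j(-2), -1)*5)*12 = ((3 + 5*(-1))*5)*12 = ((3 - 5)*5)*12 = -2*5*12 = -10*12 = -120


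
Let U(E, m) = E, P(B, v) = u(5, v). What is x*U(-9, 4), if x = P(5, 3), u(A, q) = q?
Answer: -27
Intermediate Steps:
P(B, v) = v
x = 3
x*U(-9, 4) = 3*(-9) = -27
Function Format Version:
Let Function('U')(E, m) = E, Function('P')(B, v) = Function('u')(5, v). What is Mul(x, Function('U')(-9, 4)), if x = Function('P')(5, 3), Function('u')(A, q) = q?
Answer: -27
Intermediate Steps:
Function('P')(B, v) = v
x = 3
Mul(x, Function('U')(-9, 4)) = Mul(3, -9) = -27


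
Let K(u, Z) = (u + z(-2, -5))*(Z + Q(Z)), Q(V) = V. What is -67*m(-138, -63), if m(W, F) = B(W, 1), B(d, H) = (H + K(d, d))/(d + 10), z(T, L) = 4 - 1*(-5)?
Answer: 2385535/128 ≈ 18637.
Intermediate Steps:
z(T, L) = 9 (z(T, L) = 4 + 5 = 9)
K(u, Z) = 2*Z*(9 + u) (K(u, Z) = (u + 9)*(Z + Z) = (9 + u)*(2*Z) = 2*Z*(9 + u))
B(d, H) = (H + 2*d*(9 + d))/(10 + d) (B(d, H) = (H + 2*d*(9 + d))/(d + 10) = (H + 2*d*(9 + d))/(10 + d))
m(W, F) = (1 + 2*W**2 + 18*W)/(10 + W)
-67*m(-138, -63) = -67*(1 + 2*(-138)**2 + 18*(-138))/(10 - 138) = -67*(1 + 2*19044 - 2484)/(-128) = -(-67)*(1 + 38088 - 2484)/128 = -(-67)*35605/128 = -67*(-35605/128) = 2385535/128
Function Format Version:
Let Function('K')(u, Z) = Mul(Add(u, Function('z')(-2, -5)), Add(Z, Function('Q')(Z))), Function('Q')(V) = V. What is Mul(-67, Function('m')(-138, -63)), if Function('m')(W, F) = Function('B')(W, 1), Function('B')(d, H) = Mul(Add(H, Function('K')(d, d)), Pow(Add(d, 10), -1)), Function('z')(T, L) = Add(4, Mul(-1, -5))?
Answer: Rational(2385535, 128) ≈ 18637.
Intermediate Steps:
Function('z')(T, L) = 9 (Function('z')(T, L) = Add(4, 5) = 9)
Function('K')(u, Z) = Mul(2, Z, Add(9, u)) (Function('K')(u, Z) = Mul(Add(u, 9), Add(Z, Z)) = Mul(Add(9, u), Mul(2, Z)) = Mul(2, Z, Add(9, u)))
Function('B')(d, H) = Mul(Pow(Add(10, d), -1), Add(H, Mul(2, d, Add(9, d)))) (Function('B')(d, H) = Mul(Add(H, Mul(2, d, Add(9, d))), Pow(Add(d, 10), -1)) = Mul(Add(H, Mul(2, d, Add(9, d))), Pow(Add(10, d), -1)) = Mul(Pow(Add(10, d), -1), Add(H, Mul(2, d, Add(9, d)))))
Function('m')(W, F) = Mul(Pow(Add(10, W), -1), Add(1, Mul(2, Pow(W, 2)), Mul(18, W)))
Mul(-67, Function('m')(-138, -63)) = Mul(-67, Mul(Pow(Add(10, -138), -1), Add(1, Mul(2, Pow(-138, 2)), Mul(18, -138)))) = Mul(-67, Mul(Pow(-128, -1), Add(1, Mul(2, 19044), -2484))) = Mul(-67, Mul(Rational(-1, 128), Add(1, 38088, -2484))) = Mul(-67, Mul(Rational(-1, 128), 35605)) = Mul(-67, Rational(-35605, 128)) = Rational(2385535, 128)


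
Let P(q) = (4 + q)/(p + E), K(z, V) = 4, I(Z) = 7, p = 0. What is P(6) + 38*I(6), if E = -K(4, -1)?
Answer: 527/2 ≈ 263.50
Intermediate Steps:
E = -4 (E = -1*4 = -4)
P(q) = -1 - q/4 (P(q) = (4 + q)/(0 - 4) = (4 + q)/(-4) = (4 + q)*(-¼) = -1 - q/4)
P(6) + 38*I(6) = (-1 - ¼*6) + 38*7 = (-1 - 3/2) + 266 = -5/2 + 266 = 527/2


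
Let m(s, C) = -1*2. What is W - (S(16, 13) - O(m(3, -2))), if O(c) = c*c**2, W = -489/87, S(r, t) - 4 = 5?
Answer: -656/29 ≈ -22.621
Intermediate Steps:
S(r, t) = 9 (S(r, t) = 4 + 5 = 9)
m(s, C) = -2
W = -163/29 (W = -489*1/87 = -163/29 ≈ -5.6207)
O(c) = c**3
W - (S(16, 13) - O(m(3, -2))) = -163/29 - (9 - 1*(-2)**3) = -163/29 - (9 - 1*(-8)) = -163/29 - (9 + 8) = -163/29 - 1*17 = -163/29 - 17 = -656/29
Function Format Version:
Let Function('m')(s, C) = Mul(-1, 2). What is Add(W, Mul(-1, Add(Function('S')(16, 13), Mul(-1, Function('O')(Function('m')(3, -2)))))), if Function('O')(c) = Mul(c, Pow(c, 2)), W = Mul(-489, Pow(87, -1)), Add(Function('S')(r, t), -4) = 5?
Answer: Rational(-656, 29) ≈ -22.621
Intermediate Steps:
Function('S')(r, t) = 9 (Function('S')(r, t) = Add(4, 5) = 9)
Function('m')(s, C) = -2
W = Rational(-163, 29) (W = Mul(-489, Rational(1, 87)) = Rational(-163, 29) ≈ -5.6207)
Function('O')(c) = Pow(c, 3)
Add(W, Mul(-1, Add(Function('S')(16, 13), Mul(-1, Function('O')(Function('m')(3, -2)))))) = Add(Rational(-163, 29), Mul(-1, Add(9, Mul(-1, Pow(-2, 3))))) = Add(Rational(-163, 29), Mul(-1, Add(9, Mul(-1, -8)))) = Add(Rational(-163, 29), Mul(-1, Add(9, 8))) = Add(Rational(-163, 29), Mul(-1, 17)) = Add(Rational(-163, 29), -17) = Rational(-656, 29)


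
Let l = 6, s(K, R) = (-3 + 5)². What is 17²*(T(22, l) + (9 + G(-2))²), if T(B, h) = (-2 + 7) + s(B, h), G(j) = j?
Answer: 16762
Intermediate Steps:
s(K, R) = 4 (s(K, R) = 2² = 4)
T(B, h) = 9 (T(B, h) = (-2 + 7) + 4 = 5 + 4 = 9)
17²*(T(22, l) + (9 + G(-2))²) = 17²*(9 + (9 - 2)²) = 289*(9 + 7²) = 289*(9 + 49) = 289*58 = 16762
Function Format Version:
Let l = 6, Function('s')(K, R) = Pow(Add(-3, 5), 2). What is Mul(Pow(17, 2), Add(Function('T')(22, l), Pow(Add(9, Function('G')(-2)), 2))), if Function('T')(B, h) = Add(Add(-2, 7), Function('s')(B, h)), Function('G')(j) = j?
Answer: 16762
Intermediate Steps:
Function('s')(K, R) = 4 (Function('s')(K, R) = Pow(2, 2) = 4)
Function('T')(B, h) = 9 (Function('T')(B, h) = Add(Add(-2, 7), 4) = Add(5, 4) = 9)
Mul(Pow(17, 2), Add(Function('T')(22, l), Pow(Add(9, Function('G')(-2)), 2))) = Mul(Pow(17, 2), Add(9, Pow(Add(9, -2), 2))) = Mul(289, Add(9, Pow(7, 2))) = Mul(289, Add(9, 49)) = Mul(289, 58) = 16762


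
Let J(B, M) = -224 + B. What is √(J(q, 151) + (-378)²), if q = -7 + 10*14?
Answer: √142793 ≈ 377.88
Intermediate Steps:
q = 133 (q = -7 + 140 = 133)
√(J(q, 151) + (-378)²) = √((-224 + 133) + (-378)²) = √(-91 + 142884) = √142793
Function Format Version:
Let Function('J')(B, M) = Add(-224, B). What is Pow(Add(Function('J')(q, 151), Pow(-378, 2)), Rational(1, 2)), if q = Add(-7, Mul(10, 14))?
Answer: Pow(142793, Rational(1, 2)) ≈ 377.88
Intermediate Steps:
q = 133 (q = Add(-7, 140) = 133)
Pow(Add(Function('J')(q, 151), Pow(-378, 2)), Rational(1, 2)) = Pow(Add(Add(-224, 133), Pow(-378, 2)), Rational(1, 2)) = Pow(Add(-91, 142884), Rational(1, 2)) = Pow(142793, Rational(1, 2))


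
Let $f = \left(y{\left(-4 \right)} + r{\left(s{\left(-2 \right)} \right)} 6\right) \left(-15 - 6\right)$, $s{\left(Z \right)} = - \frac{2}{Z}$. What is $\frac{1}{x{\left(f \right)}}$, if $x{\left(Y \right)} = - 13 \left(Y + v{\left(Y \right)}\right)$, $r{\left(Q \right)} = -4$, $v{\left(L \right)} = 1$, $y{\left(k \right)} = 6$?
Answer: $- \frac{1}{4927} \approx -0.00020296$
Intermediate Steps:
$f = 378$ ($f = \left(6 - 24\right) \left(-15 - 6\right) = \left(6 - 24\right) \left(-21\right) = \left(-18\right) \left(-21\right) = 378$)
$x{\left(Y \right)} = -13 - 13 Y$ ($x{\left(Y \right)} = - 13 \left(Y + 1\right) = - 13 \left(1 + Y\right) = -13 - 13 Y$)
$\frac{1}{x{\left(f \right)}} = \frac{1}{-13 - 4914} = \frac{1}{-4927} = - \frac{1}{4927}$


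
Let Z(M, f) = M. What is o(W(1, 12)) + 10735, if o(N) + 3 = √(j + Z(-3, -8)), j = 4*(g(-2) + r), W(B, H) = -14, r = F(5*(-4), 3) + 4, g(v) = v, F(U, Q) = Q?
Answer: 10732 + √17 ≈ 10736.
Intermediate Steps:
r = 7 (r = 3 + 4 = 7)
j = 20 (j = 4*(-2 + 7) = 4*5 = 20)
o(N) = -3 + √17 (o(N) = -3 + √(20 - 3) = -3 + √17)
o(W(1, 12)) + 10735 = (-3 + √17) + 10735 = 10732 + √17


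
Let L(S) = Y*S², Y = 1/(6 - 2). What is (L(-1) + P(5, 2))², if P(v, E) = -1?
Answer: 9/16 ≈ 0.56250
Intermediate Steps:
Y = ¼ (Y = 1/4 = ¼ ≈ 0.25000)
L(S) = S²/4
(L(-1) + P(5, 2))² = ((¼)*(-1)² - 1)² = ((¼)*1 - 1)² = (¼ - 1)² = (-¾)² = 9/16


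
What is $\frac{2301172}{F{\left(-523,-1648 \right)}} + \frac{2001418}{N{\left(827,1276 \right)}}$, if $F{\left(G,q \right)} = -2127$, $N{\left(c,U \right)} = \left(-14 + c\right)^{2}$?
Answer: $- \frac{505582113194}{468627021} \approx -1078.9$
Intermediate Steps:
$\frac{2301172}{F{\left(-523,-1648 \right)}} + \frac{2001418}{N{\left(827,1276 \right)}} = \frac{2301172}{-2127} + \frac{2001418}{\left(-14 + 827\right)^{2}} = 2301172 \left(- \frac{1}{2127}\right) + \frac{2001418}{813^{2}} = - \frac{2301172}{2127} + \frac{2001418}{660969} = - \frac{505582113194}{468627021}$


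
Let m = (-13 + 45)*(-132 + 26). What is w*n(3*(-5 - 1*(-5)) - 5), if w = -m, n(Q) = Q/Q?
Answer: 3392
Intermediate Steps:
n(Q) = 1
m = -3392 (m = 32*(-106) = -3392)
w = 3392 (w = -1*(-3392) = 3392)
w*n(3*(-5 - 1*(-5)) - 5) = 3392*1 = 3392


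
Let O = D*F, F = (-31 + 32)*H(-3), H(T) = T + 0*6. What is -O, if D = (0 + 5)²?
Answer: 75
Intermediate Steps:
H(T) = T (H(T) = T + 0 = T)
F = -3 (F = (-31 + 32)*(-3) = 1*(-3) = -3)
D = 25 (D = 5² = 25)
O = -75 (O = 25*(-3) = -75)
-O = -1*(-75) = 75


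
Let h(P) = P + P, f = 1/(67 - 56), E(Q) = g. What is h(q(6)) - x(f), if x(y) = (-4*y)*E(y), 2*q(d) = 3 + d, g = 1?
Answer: 103/11 ≈ 9.3636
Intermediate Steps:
q(d) = 3/2 + d/2 (q(d) = (3 + d)/2 = 3/2 + d/2)
E(Q) = 1
f = 1/11 ≈ 0.090909
h(P) = 2*P
x(y) = -4*y (x(y) = -4*y*1 = -4*y)
h(q(6)) - x(f) = 2*(3/2 + (1/2)*6) - (-4)/11 = 2*(3/2 + 3) - 1*(-4/11) = 2*(9/2) + 4/11 = 9 + 4/11 = 103/11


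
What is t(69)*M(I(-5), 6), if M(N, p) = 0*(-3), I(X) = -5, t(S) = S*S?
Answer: 0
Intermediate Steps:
t(S) = S²
M(N, p) = 0
t(69)*M(I(-5), 6) = 69²*0 = 4761*0 = 0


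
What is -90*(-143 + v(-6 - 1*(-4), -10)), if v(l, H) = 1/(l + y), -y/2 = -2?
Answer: 12825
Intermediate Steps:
y = 4 (y = -2*(-2) = 4)
v(l, H) = 1/(4 + l) (v(l, H) = 1/(l + 4) = 1/(4 + l))
-90*(-143 + v(-6 - 1*(-4), -10)) = -90*(-143 + 1/(4 + (-6 - 1*(-4)))) = -90*(-143 + 1/(4 + (-6 + 4))) = -90*(-143 + 1/(4 - 2)) = -90*(-143 + 1/2) = -90*(-143 + ½) = -90*(-285/2) = 12825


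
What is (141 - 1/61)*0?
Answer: 0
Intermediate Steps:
(141 - 1/61)*0 = (8600/61)*0 = 0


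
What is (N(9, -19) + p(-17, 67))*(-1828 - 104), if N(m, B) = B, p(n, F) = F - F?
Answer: 36708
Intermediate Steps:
p(n, F) = 0
(N(9, -19) + p(-17, 67))*(-1828 - 104) = (-19 + 0)*(-1828 - 104) = -19*(-1932) = 36708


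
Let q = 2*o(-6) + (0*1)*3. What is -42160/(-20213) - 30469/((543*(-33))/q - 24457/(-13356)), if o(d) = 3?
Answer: 582717200956/47397388793 ≈ 12.294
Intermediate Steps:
q = 6 (q = 2*3 + (0*1)*3 = 6 + 0*3 = 6 + 0 = 6)
-42160/(-20213) - 30469/((543*(-33))/q - 24457/(-13356)) = -42160/(-20213) - 30469/((543*(-33))/6 - 24457/(-13356)) = -42160*(-1/20213) - 30469/(-17919*⅙ - 24457*(-1/13356)) = 2480/1189 - 30469/(-5973/2 + 24457/13356) = 2480/1189 - 30469/(-39863237/13356) = 2480/1189 - 30469*(-13356/39863237) = 2480/1189 + 406943964/39863237 = 582717200956/47397388793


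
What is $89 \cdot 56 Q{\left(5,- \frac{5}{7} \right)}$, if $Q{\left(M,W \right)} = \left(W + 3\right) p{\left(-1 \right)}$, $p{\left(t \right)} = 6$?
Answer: $68352$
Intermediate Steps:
$Q{\left(M,W \right)} = 18 + 6 W$ ($Q{\left(M,W \right)} = \left(W + 3\right) 6 = \left(3 + W\right) 6 = 18 + 6 W$)
$89 \cdot 56 Q{\left(5,- \frac{5}{7} \right)} = 89 \cdot 56 \left(18 + 6 \left(- \frac{5}{7}\right)\right) = 4984 \left(18 + 6 \left(\left(-5\right) \frac{1}{7}\right)\right) = 4984 \left(18 + 6 \left(- \frac{5}{7}\right)\right) = 4984 \left(18 - \frac{30}{7}\right) = 4984 \cdot \frac{96}{7} = 68352$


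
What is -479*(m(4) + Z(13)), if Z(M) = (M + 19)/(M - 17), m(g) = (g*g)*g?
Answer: -26824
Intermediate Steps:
m(g) = g³ (m(g) = g²*g = g³)
Z(M) = (19 + M)/(-17 + M)
-479*(m(4) + Z(13)) = -479*(4³ + (19 + 13)/(-17 + 13)) = -479*(64 + 32/(-4)) = -479*(64 - ¼*32) = -479*(64 - 8) = -479*56 = -26824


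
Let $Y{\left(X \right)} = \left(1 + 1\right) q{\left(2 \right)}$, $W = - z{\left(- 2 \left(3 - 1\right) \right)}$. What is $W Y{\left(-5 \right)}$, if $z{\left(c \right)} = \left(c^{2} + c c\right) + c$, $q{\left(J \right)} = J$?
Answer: $-112$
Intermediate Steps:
$z{\left(c \right)} = c + 2 c^{2}$ ($z{\left(c \right)} = \left(c^{2} + c^{2}\right) + c = 2 c^{2} + c = c + 2 c^{2}$)
$W = -28$ ($W = - - 2 \left(3 - 1\right) \left(1 + 2 \left(- 2 \left(3 - 1\right)\right)\right) = - \left(-2\right) 2 \left(1 + 2 \left(\left(-2\right) 2\right)\right) = - \left(-4\right) \left(1 + 2 \left(-4\right)\right) = - \left(-4\right) \left(1 - 8\right) = - \left(-4\right) \left(-7\right) = \left(-1\right) 28 = -28$)
$Y{\left(X \right)} = 4$ ($Y{\left(X \right)} = \left(1 + 1\right) 2 = 2 \cdot 2 = 4$)
$W Y{\left(-5 \right)} = \left(-28\right) 4 = -112$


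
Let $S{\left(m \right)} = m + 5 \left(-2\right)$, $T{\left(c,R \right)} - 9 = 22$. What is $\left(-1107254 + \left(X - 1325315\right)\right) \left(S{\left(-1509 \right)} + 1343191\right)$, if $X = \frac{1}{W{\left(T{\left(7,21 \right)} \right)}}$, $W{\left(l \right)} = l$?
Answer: $- \frac{101174999834736}{31} \approx -3.2637 \cdot 10^{12}$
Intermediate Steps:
$T{\left(c,R \right)} = 31$ ($T{\left(c,R \right)} = 9 + 22 = 31$)
$X = \frac{1}{31} \approx 0.032258$
$S{\left(m \right)} = -10 + m$ ($S{\left(m \right)} = m - 10 = -10 + m$)
$\left(-1107254 + \left(X - 1325315\right)\right) \left(S{\left(-1509 \right)} + 1343191\right) = \left(-1107254 + \left(\frac{1}{31} - 1325315\right)\right) \left(\left(-10 - 1509\right) + 1343191\right) = \left(-1107254 + \left(\frac{1}{31} - 1325315\right)\right) \left(-1519 + 1343191\right) = \left(-1107254 - \frac{41084764}{31}\right) 1341672 = \left(- \frac{75409638}{31}\right) 1341672 = - \frac{101174999834736}{31}$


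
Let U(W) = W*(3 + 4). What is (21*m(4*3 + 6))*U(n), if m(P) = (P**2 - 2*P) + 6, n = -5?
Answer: -216090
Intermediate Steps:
m(P) = 6 + P**2 - 2*P
U(W) = 7*W (U(W) = W*7 = 7*W)
(21*m(4*3 + 6))*U(n) = (21*(6 + (4*3 + 6)**2 - 2*(4*3 + 6)))*(7*(-5)) = (21*(6 + (12 + 6)**2 - 2*(12 + 6)))*(-35) = (21*(6 + 18**2 - 2*18))*(-35) = (21*(6 + 324 - 36))*(-35) = (21*294)*(-35) = 6174*(-35) = -216090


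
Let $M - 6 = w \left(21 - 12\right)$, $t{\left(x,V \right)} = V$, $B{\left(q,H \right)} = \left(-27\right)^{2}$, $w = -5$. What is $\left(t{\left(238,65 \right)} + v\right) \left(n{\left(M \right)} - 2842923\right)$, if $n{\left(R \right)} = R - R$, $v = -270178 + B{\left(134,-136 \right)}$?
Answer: $765837969432$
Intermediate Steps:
$B{\left(q,H \right)} = 729$
$v = -269449$ ($v = -270178 + 729 = -269449$)
$M = -39$ ($M = 6 - 5 \left(21 - 12\right) = 6 - 45 = -39$)
$n{\left(R \right)} = 0$
$\left(t{\left(238,65 \right)} + v\right) \left(n{\left(M \right)} - 2842923\right) = \left(65 - 269449\right) \left(0 - 2842923\right) = \left(-269384\right) \left(-2842923\right) = 765837969432$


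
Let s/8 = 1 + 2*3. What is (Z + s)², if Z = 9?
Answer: 4225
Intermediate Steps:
s = 56 (s = 8*(1 + 2*3) = 8*(1 + 6) = 8*7 = 56)
(Z + s)² = (9 + 56)² = 65² = 4225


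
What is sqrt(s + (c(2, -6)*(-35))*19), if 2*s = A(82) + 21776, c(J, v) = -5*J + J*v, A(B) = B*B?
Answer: 76*sqrt(5) ≈ 169.94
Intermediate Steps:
A(B) = B**2
s = 14250 (s = (82**2 + 21776)/2 = (6724 + 21776)/2 = (1/2)*28500 = 14250)
sqrt(s + (c(2, -6)*(-35))*19) = sqrt(14250 + ((2*(-5 - 6))*(-35))*19) = sqrt(14250 + ((2*(-11))*(-35))*19) = sqrt(14250 - 22*(-35)*19) = sqrt(14250 + 770*19) = sqrt(14250 + 14630) = sqrt(28880) = 76*sqrt(5)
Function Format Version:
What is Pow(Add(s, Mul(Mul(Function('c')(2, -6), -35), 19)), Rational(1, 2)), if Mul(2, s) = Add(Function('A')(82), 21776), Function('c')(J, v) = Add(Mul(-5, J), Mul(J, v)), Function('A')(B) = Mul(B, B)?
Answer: Mul(76, Pow(5, Rational(1, 2))) ≈ 169.94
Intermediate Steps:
Function('A')(B) = Pow(B, 2)
s = 14250 (s = Mul(Rational(1, 2), Add(Pow(82, 2), 21776)) = Mul(Rational(1, 2), Add(6724, 21776)) = Mul(Rational(1, 2), 28500) = 14250)
Pow(Add(s, Mul(Mul(Function('c')(2, -6), -35), 19)), Rational(1, 2)) = Pow(Add(14250, Mul(Mul(Mul(2, Add(-5, -6)), -35), 19)), Rational(1, 2)) = Pow(Add(14250, Mul(Mul(Mul(2, -11), -35), 19)), Rational(1, 2)) = Pow(Add(14250, Mul(Mul(-22, -35), 19)), Rational(1, 2)) = Pow(Add(14250, Mul(770, 19)), Rational(1, 2)) = Pow(Add(14250, 14630), Rational(1, 2)) = Pow(28880, Rational(1, 2)) = Mul(76, Pow(5, Rational(1, 2)))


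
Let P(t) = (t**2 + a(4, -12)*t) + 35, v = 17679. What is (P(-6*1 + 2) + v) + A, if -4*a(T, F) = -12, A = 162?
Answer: 17880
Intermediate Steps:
a(T, F) = 3 (a(T, F) = -1/4*(-12) = 3)
P(t) = 35 + t**2 + 3*t (P(t) = (t**2 + 3*t) + 35 = 35 + t**2 + 3*t)
(P(-6*1 + 2) + v) + A = ((35 + (-6*1 + 2)**2 + 3*(-6*1 + 2)) + 17679) + 162 = ((35 + (-6 + 2)**2 + 3*(-6 + 2)) + 17679) + 162 = ((35 + (-4)**2 + 3*(-4)) + 17679) + 162 = ((35 + 16 - 12) + 17679) + 162 = (39 + 17679) + 162 = 17718 + 162 = 17880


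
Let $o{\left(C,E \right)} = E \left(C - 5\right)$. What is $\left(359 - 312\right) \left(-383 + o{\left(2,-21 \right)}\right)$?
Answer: $-15040$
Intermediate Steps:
$o{\left(C,E \right)} = E \left(-5 + C\right)$ ($o{\left(C,E \right)} = E \left(C - 5\right) = E \left(-5 + C\right)$)
$\left(359 - 312\right) \left(-383 + o{\left(2,-21 \right)}\right) = \left(359 - 312\right) \left(-383 - 21 \left(-5 + 2\right)\right) = 47 \left(-383 - -63\right) = 47 \left(-383 + 63\right) = 47 \left(-320\right) = -15040$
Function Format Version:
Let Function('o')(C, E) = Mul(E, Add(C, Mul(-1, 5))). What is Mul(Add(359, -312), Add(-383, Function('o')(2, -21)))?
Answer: -15040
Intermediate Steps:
Function('o')(C, E) = Mul(E, Add(-5, C)) (Function('o')(C, E) = Mul(E, Add(C, -5)) = Mul(E, Add(-5, C)))
Mul(Add(359, -312), Add(-383, Function('o')(2, -21))) = Mul(Add(359, -312), Add(-383, Mul(-21, Add(-5, 2)))) = Mul(47, Add(-383, Mul(-21, -3))) = Mul(47, Add(-383, 63)) = Mul(47, -320) = -15040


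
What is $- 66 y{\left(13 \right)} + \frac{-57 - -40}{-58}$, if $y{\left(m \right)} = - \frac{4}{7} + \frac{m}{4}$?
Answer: $- \frac{35828}{203} \approx -176.49$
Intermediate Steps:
$y{\left(m \right)} = - \frac{4}{7} + \frac{m}{4}$ ($y{\left(m \right)} = \left(-4\right) \frac{1}{7} + m \frac{1}{4} = - \frac{4}{7} + \frac{m}{4}$)
$- 66 y{\left(13 \right)} + \frac{-57 - -40}{-58} = - 66 \left(- \frac{4}{7} + \frac{1}{4} \cdot 13\right) + \frac{-57 - -40}{-58} = - 66 \left(- \frac{4}{7} + \frac{13}{4}\right) + \left(-57 + 40\right) \left(- \frac{1}{58}\right) = \left(-66\right) \frac{75}{28} - - \frac{17}{58} = - \frac{2475}{14} + \frac{17}{58} = - \frac{35828}{203}$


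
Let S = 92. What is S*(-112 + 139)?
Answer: 2484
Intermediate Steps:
S*(-112 + 139) = 92*(-112 + 139) = 92*27 = 2484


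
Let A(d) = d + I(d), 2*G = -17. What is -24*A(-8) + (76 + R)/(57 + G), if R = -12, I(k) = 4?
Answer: 9440/97 ≈ 97.320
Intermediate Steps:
G = -17/2 (G = (½)*(-17) = -17/2 ≈ -8.5000)
A(d) = 4 + d (A(d) = d + 4 = 4 + d)
-24*A(-8) + (76 + R)/(57 + G) = -24*(4 - 8) + (76 - 12)/(57 - 17/2) = -24*(-4) + 64/(97/2) = 96 + 64*(2/97) = 96 + 128/97 = 9440/97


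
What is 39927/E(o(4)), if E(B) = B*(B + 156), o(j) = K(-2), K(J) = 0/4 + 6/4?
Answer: 53236/315 ≈ 169.00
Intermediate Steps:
K(J) = 3/2 (K(J) = 0*(1/4) + 6*(1/4) = 0 + 3/2 = 3/2)
o(j) = 3/2
E(B) = B*(156 + B)
39927/E(o(4)) = 39927/((3*(156 + 3/2)/2)) = 39927/(((3/2)*(315/2))) = 39927/(945/4) = 39927*(4/945) = 53236/315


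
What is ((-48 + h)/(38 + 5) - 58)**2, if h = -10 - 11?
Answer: 6568969/1849 ≈ 3552.7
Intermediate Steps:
h = -21
((-48 + h)/(38 + 5) - 58)**2 = ((-48 - 21)/(38 + 5) - 58)**2 = (-69/43 - 58)**2 = (-2563/43)**2 = 6568969/1849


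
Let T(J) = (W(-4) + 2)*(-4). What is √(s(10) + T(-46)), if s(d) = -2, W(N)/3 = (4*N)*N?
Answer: I*√778 ≈ 27.893*I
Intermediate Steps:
W(N) = 12*N² (W(N) = 3*((4*N)*N) = 3*(4*N²) = 12*N²)
T(J) = -776 (T(J) = (12*(-4)² + 2)*(-4) = (12*16 + 2)*(-4) = (192 + 2)*(-4) = 194*(-4) = -776)
√(s(10) + T(-46)) = √(-2 - 776) = √(-778) = I*√778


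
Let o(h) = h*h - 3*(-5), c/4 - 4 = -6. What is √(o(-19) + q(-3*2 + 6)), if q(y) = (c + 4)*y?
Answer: 2*√94 ≈ 19.391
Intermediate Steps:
c = -8 (c = 16 + 4*(-6) = 16 - 24 = -8)
o(h) = 15 + h² (o(h) = h² + 15 = 15 + h²)
q(y) = -4*y (q(y) = (-8 + 4)*y = -4*y)
√(o(-19) + q(-3*2 + 6)) = √((15 + (-19)²) - 4*(-3*2 + 6)) = √((15 + 361) - 4*(-6 + 6)) = √(376 - 4*0) = √(376 + 0) = √376 = 2*√94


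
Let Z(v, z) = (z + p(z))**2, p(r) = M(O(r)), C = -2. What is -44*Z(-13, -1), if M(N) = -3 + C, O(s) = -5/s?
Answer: -1584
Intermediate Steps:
M(N) = -5 (M(N) = -3 - 2 = -5)
p(r) = -5
Z(v, z) = (-5 + z)**2 (Z(v, z) = (z - 5)**2 = (-5 + z)**2)
-44*Z(-13, -1) = -44*(-5 - 1)**2 = -44*(-6)**2 = -44*36 = -1584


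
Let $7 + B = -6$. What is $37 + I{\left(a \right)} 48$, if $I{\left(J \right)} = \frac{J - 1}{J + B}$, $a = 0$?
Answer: $\frac{529}{13} \approx 40.692$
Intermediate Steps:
$B = -13$ ($B = -7 - 6 = -13$)
$I{\left(J \right)} = \frac{-1 + J}{-13 + J}$ ($I{\left(J \right)} = \frac{J - 1}{J - 13} = \frac{-1 + J}{-13 + J}$)
$37 + I{\left(a \right)} 48 = 37 + \frac{-1 + 0}{-13 + 0} \cdot 48 = 37 + \frac{1}{-13} \left(-1\right) 48 = 37 + \left(- \frac{1}{13}\right) \left(-1\right) 48 = 37 + \frac{1}{13} \cdot 48 = 37 + \frac{48}{13} = \frac{529}{13}$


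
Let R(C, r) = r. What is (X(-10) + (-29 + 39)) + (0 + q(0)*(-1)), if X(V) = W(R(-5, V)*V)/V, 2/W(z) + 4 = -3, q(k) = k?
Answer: 351/35 ≈ 10.029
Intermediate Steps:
W(z) = -2/7 (W(z) = 2/(-4 - 3) = 2/(-7) = 2*(-⅐) = -2/7)
X(V) = -2/(7*V)
(X(-10) + (-29 + 39)) + (0 + q(0)*(-1)) = (-2/7/(-10) + (-29 + 39)) + (0 + 0*(-1)) = (-2/7*(-⅒) + 10) + (0 + 0) = (1/35 + 10) + 0 = 351/35 + 0 = 351/35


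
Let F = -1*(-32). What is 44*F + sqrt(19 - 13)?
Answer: 1408 + sqrt(6) ≈ 1410.4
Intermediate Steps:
F = 32
44*F + sqrt(19 - 13) = 44*32 + sqrt(19 - 13) = 1408 + sqrt(6)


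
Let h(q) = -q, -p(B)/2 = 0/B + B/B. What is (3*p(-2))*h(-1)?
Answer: -6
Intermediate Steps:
p(B) = -2 (p(B) = -2*(0/B + B/B) = -2*(0 + 1) = -2*1 = -2)
(3*p(-2))*h(-1) = (3*(-2))*(-1*(-1)) = -6*1 = -6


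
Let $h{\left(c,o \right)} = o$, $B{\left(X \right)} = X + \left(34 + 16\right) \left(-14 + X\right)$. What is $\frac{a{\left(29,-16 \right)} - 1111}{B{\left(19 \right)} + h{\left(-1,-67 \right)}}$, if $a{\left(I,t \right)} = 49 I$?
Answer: $\frac{155}{101} \approx 1.5347$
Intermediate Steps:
$B{\left(X \right)} = -700 + 51 X$ ($B{\left(X \right)} = X + 50 \left(-14 + X\right) = X + \left(-700 + 50 X\right) = -700 + 51 X$)
$\frac{a{\left(29,-16 \right)} - 1111}{B{\left(19 \right)} + h{\left(-1,-67 \right)}} = \frac{49 \cdot 29 - 1111}{\left(-700 + 51 \cdot 19\right) - 67} = \frac{1421 - 1111}{\left(-700 + 969\right) - 67} = \frac{310}{269 - 67} = \frac{310}{202} = 310 \cdot \frac{1}{202} = \frac{155}{101}$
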